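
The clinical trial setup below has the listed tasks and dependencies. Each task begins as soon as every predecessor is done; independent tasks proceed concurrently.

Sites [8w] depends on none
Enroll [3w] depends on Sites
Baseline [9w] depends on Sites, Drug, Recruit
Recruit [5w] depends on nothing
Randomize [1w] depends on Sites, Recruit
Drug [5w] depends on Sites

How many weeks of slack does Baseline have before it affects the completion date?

0

Sites→Drug→Baseline = 8+5+9 = 22 sets the makespan at 22 weeks.
Longest path through Baseline: 22 weeks (earliest finish 22, latest finish 22).
So Baseline can slip 22 − 22 = 0 weeks.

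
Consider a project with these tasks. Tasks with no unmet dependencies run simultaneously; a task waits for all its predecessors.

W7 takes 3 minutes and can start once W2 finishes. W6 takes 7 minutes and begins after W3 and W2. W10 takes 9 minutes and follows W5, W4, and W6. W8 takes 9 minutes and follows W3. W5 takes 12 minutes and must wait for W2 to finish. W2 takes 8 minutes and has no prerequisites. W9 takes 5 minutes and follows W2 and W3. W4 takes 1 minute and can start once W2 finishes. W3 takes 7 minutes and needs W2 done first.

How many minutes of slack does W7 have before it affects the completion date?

W2→W3→W6→W10 = 8+7+7+9 = 31 sets the makespan at 31 minutes.
W7 finishes as early as 11 and must finish by 31.
So W7 can slip 31 − 11 = 20 minutes.

20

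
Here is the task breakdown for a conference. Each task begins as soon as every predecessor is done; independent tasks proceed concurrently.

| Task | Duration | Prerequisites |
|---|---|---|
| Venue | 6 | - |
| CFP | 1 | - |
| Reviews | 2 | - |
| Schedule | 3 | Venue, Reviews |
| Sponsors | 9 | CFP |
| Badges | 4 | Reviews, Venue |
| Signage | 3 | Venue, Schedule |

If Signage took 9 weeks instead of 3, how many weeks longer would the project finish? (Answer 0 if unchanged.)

6

Baseline: Venue→Schedule→Signage = 6+3+3 = 12 → 12 weeks.
Signage is on the critical path; changing it to 9 makes that path 18 weeks.
No other chain overtakes it, so the finish is 18 weeks.
Change in finish: 18 − 12 = +6 weeks.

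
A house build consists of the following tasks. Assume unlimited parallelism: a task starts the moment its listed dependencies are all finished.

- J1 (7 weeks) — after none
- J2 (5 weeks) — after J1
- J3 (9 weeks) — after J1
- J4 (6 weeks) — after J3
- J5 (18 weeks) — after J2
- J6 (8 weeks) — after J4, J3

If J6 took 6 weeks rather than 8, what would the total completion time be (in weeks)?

30

Baseline: J1→J3→J4→J6 = 7+9+6+8 = 30 → 30 weeks.
Since J6 is critical, the -2 change carries straight to that chain (now 28 weeks).
New critical path: J1→J2→J5 = 7+5+18 = 30 ⇒ 30 weeks.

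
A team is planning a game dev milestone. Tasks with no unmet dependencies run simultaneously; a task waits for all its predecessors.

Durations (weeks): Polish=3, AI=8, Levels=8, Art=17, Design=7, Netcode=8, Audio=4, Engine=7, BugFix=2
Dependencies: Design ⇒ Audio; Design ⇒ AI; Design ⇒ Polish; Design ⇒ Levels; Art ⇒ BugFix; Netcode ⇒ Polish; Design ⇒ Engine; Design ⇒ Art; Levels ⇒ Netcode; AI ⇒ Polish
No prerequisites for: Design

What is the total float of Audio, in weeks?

15

Critical path: Design→Art→BugFix = 7+17+2 = 26, so the finish is 26 weeks.
The longest chain containing Audio totals 11 weeks.
Slack of Audio = 22 − 7 = 15 weeks.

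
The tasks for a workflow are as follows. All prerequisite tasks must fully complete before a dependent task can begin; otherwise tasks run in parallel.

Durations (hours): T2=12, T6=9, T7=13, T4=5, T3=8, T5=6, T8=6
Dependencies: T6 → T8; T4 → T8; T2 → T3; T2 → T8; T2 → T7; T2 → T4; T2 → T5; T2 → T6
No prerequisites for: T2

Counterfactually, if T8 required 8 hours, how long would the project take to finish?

Critical path before the change: T2→T6→T8 = 12+9+6 = 27 giving 27 hours.
Since T8 is critical, the +2 change carries straight to that chain (now 29 hours).
That remains the longest chain; total 29 hours.

29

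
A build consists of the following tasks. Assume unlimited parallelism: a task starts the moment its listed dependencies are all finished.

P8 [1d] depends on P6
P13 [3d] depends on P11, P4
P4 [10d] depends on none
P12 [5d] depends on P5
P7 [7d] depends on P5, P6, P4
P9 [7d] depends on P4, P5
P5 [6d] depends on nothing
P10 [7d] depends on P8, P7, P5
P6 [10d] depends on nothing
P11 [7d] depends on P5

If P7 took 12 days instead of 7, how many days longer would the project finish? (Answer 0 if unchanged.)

5

Critical path before the change: P4→P7→P10 = 10+7+7 = 24 giving 24 days.
P7 is on the critical path; changing it to 12 makes that path 29 days.
No other chain overtakes it, so the finish is 29 days.
Change in finish: 29 − 24 = +5 days.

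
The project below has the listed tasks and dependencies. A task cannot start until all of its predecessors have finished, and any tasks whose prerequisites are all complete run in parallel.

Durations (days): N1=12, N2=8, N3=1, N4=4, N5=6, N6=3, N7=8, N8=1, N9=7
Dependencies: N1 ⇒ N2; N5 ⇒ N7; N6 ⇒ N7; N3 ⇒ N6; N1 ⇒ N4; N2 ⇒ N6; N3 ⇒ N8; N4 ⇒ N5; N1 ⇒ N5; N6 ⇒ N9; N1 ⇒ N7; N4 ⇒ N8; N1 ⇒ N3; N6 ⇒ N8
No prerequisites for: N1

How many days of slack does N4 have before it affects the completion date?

Critical path: N1→N2→N6→N7 = 12+8+3+8 = 31, so the finish is 31 days.
Longest path through N4: 30 days (earliest finish 16, latest finish 17).
Slack of N4 = 13 − 12 = 1 day.

1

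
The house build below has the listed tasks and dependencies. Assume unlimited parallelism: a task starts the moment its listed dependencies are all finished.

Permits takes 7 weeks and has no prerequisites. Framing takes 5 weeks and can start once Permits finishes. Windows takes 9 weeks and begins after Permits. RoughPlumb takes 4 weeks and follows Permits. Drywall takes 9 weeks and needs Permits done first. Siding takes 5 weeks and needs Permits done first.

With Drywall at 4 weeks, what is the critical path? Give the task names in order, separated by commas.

Permits, Windows

The binding path is Permits→Drywall = 7+9 = 16; finish at 16 weeks.
Since Drywall is critical, the -5 change carries straight to that chain (now 11 weeks).
New critical path: Permits→Windows = 7+9 = 16 ⇒ 16 weeks.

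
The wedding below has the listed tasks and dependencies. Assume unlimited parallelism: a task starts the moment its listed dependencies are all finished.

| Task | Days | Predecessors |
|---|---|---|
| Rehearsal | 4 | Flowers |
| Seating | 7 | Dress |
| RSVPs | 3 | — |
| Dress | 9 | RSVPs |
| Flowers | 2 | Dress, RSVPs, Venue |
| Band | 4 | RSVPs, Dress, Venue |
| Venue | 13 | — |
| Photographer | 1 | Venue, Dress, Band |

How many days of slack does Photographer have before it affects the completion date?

The longest chain is Venue→Flowers→Rehearsal = 13+2+4 = 19; overall finish 19 days.
Longest path through Photographer: 18 days (earliest finish 18, latest finish 19).
Float = 19 − 18 = 1.

1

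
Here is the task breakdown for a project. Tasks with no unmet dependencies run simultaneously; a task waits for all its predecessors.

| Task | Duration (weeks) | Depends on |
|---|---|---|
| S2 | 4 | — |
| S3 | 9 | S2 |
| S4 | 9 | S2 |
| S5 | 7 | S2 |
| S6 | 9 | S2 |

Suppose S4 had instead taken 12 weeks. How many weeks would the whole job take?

16

As given, the longest chain is S2→S4 = 4+9 = 13, so the finish is 13 weeks.
Since S4 is critical, the +3 change carries straight to that chain (now 16 weeks).
That remains the longest chain; total 16 weeks.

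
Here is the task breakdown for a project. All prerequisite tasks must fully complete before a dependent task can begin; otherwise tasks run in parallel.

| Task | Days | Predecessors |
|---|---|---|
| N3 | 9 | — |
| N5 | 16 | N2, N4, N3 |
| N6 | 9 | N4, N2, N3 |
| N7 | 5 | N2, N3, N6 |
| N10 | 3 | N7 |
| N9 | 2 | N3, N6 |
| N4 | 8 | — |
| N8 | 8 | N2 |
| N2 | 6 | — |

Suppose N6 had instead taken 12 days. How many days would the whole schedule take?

29

As given, the longest chain is N3→N6→N7→N10 = 9+9+5+3 = 26, so the finish is 26 days.
N6 is on the critical path; changing it to 12 makes that path 29 days.
That remains the longest chain; total 29 days.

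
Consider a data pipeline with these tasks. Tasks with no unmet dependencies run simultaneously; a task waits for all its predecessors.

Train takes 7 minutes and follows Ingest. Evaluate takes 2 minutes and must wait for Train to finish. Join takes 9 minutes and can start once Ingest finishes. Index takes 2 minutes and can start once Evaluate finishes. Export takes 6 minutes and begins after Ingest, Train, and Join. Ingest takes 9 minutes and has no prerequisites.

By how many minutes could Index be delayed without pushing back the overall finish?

The longest chain is Ingest→Join→Export = 9+9+6 = 24; overall finish 24 minutes.
Longest path through Index: 20 minutes (earliest finish 20, latest finish 24).
Slack of Index = 22 − 18 = 4 minutes.

4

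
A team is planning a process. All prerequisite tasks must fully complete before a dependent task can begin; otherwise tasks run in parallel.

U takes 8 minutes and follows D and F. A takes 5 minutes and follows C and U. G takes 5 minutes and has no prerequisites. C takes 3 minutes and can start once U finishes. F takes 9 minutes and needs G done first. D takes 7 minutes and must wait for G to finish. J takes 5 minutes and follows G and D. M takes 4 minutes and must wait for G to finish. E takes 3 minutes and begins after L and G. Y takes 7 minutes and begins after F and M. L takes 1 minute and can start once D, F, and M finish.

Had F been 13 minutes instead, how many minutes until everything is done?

34

The binding path is G→F→U→C→A = 5+9+8+3+5 = 30; finish at 30 minutes.
F is on the critical path; changing it to 13 makes that path 34 minutes.
The critical path is still G→F→U→C→A; finish is now 34 minutes.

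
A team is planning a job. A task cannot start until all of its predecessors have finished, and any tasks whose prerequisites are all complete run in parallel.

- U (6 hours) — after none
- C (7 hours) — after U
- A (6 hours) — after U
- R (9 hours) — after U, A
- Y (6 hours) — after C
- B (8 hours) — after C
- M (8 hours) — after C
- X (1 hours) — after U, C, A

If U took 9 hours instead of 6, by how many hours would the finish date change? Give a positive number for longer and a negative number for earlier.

3

Baseline: U→C→B = 6+7+8 = 21 → 21 hours.
Since U is critical, the +3 change carries straight to that chain (now 24 hours).
The critical path is still U→C→B; finish is now 24 hours.
Change in finish: 24 − 21 = +3 hours.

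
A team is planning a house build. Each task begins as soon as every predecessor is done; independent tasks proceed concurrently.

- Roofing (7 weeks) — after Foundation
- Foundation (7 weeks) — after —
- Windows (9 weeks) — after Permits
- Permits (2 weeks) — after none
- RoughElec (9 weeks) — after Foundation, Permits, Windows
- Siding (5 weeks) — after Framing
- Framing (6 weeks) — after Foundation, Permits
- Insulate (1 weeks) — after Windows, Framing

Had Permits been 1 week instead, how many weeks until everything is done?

19

Actual critical path: Permits→Windows→RoughElec = 2+9+9 = 20 ⇒ 20 weeks.
Permits is on the critical path; changing it to 1 makes that path 19 weeks.
No other chain overtakes it, so the finish is 19 weeks.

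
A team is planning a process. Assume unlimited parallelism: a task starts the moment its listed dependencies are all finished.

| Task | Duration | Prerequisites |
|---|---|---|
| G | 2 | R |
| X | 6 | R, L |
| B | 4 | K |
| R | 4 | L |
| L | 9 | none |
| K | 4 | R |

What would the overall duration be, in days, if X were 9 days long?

As given, the longest chain is L→R→K→B = 9+4+4+4 = 21, so the finish is 21 days.
X is off the critical path — its longest chain is 19 days, giving 2 of slack.
New critical path: L→R→X = 9+4+9 = 22 ⇒ 22 days.

22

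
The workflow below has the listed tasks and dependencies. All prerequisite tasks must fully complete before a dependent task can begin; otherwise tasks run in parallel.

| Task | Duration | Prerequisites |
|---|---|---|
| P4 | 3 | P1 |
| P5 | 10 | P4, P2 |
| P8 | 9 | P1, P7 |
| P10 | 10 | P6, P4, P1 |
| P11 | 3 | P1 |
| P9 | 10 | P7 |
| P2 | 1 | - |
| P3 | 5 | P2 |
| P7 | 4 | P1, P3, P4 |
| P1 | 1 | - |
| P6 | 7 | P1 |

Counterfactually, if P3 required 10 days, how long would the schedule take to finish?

Baseline: P2→P3→P7→P9 = 1+5+4+10 = 20 → 20 days.
Since P3 is critical, the +5 change carries straight to that chain (now 25 days).
The critical path is still P2→P3→P7→P9; finish is now 25 days.

25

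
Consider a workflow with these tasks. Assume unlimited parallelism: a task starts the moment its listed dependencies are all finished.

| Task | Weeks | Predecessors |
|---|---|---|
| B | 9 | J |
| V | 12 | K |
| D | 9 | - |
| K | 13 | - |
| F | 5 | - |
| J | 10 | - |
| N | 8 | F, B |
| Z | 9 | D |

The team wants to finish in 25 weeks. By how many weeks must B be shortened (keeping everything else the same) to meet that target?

2

Current finish: 27 weeks; target: 25.
B is on every critical path, so each week cut from B cuts the finish by one (this holds down to a finish of 25).
Need 27 − 25 = 2 weeks off B → B becomes 7 weeks, finish becomes 25.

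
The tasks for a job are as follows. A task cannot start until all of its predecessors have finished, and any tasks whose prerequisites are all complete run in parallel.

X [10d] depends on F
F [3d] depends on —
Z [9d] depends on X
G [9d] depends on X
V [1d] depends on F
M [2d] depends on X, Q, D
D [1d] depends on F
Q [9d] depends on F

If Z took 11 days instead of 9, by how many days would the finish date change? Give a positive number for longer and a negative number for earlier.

2

Critical path before the change: F→X→Z = 3+10+9 = 22 giving 22 days.
Since Z is critical, the +2 change carries straight to that chain (now 24 days).
The critical path is still F→X→Z; finish is now 24 days.
Change in finish: 24 − 22 = +2 days.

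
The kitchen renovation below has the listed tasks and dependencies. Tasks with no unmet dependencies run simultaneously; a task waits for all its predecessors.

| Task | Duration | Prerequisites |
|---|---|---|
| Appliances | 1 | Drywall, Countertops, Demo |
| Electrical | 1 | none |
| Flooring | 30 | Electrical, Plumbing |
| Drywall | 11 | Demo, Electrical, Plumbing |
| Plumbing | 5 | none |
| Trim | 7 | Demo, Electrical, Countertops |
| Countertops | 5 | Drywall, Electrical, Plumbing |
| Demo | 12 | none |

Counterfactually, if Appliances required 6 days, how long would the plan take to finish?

35

As given, the longest chain is Demo→Drywall→Countertops→Trim = 12+11+5+7 = 35, so the finish is 35 days.
Appliances has 6 days of float (longest path through it is 29).
No other chain overtakes it, so the finish is 35 days.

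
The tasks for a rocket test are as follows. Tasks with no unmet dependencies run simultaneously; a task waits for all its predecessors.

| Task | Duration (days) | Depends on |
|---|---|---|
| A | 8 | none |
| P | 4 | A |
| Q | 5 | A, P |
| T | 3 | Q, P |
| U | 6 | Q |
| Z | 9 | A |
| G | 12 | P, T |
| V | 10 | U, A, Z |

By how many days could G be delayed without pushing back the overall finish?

1

Critical path: A→P→Q→U→V = 8+4+5+6+10 = 33, so the finish is 33 days.
G finishes as early as 32 and must finish by 33.
Float = 33 − 32 = 1.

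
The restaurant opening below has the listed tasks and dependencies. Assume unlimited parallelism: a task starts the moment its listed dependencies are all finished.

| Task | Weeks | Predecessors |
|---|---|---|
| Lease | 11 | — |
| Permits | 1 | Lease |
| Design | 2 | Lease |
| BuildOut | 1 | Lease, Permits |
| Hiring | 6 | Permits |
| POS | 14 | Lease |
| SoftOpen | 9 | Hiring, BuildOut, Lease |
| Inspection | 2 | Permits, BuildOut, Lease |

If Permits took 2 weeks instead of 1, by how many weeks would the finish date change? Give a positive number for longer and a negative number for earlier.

1

Actual critical path: Lease→Permits→Hiring→SoftOpen = 11+1+6+9 = 27 ⇒ 27 weeks.
Since Permits is critical, the +1 change carries straight to that chain (now 28 weeks).
That remains the longest chain; total 28 weeks.
Change in finish: 28 − 27 = +1 weeks.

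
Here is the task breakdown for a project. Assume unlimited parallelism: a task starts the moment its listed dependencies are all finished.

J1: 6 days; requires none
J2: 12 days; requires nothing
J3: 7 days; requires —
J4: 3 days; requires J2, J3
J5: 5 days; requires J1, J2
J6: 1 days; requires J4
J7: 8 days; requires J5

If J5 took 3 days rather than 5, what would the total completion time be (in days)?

23

As given, the longest chain is J2→J5→J7 = 12+5+8 = 25, so the finish is 25 days.
J5 lies on that path, so at 3 days the path becomes 23 days.
That remains the longest chain; total 23 days.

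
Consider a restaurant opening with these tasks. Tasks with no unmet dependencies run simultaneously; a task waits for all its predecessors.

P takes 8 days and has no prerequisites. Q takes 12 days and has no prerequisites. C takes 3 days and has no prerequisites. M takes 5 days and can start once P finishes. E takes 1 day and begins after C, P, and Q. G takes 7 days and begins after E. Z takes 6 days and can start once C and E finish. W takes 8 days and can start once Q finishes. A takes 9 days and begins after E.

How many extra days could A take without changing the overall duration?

0

Q→E→A = 12+1+9 = 22 sets the makespan at 22 days.
A finishes as early as 22 and must finish by 22.
So A can slip 22 − 22 = 0 days.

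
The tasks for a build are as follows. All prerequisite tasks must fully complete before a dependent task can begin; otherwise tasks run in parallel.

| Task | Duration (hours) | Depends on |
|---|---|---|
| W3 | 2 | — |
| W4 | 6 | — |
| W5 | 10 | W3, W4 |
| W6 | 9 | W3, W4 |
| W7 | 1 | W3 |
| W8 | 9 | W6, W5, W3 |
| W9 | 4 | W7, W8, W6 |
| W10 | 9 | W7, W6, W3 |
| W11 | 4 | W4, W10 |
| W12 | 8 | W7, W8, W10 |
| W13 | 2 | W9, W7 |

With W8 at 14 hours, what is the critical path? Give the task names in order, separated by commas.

W4, W5, W8, W12

The binding path is W4→W5→W8→W12 = 6+10+9+8 = 33; finish at 33 hours.
Since W8 is critical, the +5 change carries straight to that chain (now 38 hours).
No other chain overtakes it, so the finish is 38 hours.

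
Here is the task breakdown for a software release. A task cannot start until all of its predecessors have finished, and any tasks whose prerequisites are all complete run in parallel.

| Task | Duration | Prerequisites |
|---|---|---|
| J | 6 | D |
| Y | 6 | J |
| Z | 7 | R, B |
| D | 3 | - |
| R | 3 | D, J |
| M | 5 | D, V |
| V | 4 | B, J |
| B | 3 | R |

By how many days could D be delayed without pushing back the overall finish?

0

The longest chain is D→J→R→B→V→M = 3+6+3+3+4+5 = 24; overall finish 24 days.
The longest chain containing D totals 24 days.
Slack of D = 0 − 0 = 0 days.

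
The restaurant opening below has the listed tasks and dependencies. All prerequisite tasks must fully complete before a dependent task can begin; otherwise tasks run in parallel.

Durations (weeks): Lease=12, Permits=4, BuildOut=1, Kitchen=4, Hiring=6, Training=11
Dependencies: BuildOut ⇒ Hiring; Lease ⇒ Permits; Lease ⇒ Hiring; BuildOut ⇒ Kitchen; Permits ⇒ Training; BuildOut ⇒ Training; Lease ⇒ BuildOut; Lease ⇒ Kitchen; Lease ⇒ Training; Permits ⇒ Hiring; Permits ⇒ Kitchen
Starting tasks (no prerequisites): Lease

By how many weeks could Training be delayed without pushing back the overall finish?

Lease→Permits→Training = 12+4+11 = 27 sets the makespan at 27 weeks.
Longest path through Training: 27 weeks (earliest finish 27, latest finish 27).
Slack of Training = 16 − 16 = 0 weeks.

0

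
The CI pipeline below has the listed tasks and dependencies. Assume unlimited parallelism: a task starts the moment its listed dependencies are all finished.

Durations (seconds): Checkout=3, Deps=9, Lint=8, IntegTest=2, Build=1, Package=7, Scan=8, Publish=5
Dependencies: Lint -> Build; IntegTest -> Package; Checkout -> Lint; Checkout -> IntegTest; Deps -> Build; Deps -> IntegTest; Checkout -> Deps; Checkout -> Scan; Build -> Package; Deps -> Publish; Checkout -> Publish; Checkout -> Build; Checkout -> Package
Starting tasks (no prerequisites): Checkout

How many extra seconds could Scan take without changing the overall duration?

The longest chain is Checkout→Deps→IntegTest→Package = 3+9+2+7 = 21; overall finish 21 seconds.
The longest chain containing Scan totals 11 seconds.
Float = 21 − 11 = 10.

10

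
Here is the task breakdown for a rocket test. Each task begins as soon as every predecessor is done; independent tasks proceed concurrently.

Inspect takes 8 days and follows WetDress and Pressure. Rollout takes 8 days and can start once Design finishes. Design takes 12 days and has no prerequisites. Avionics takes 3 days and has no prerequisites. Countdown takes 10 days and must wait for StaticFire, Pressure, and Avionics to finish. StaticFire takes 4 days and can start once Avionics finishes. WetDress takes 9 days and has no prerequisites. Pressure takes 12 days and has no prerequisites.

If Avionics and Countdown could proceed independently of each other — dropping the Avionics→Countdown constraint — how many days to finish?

Before: longest chain Pressure→Countdown = 12+10 = 22, finish 22.
Dropping Avionics→Countdown doesn't change Countdown's earliest start (12); another predecessor still binds.
The longest chain is now Pressure→Countdown = 12+10 = 22, so the schedule takes 22 days.

22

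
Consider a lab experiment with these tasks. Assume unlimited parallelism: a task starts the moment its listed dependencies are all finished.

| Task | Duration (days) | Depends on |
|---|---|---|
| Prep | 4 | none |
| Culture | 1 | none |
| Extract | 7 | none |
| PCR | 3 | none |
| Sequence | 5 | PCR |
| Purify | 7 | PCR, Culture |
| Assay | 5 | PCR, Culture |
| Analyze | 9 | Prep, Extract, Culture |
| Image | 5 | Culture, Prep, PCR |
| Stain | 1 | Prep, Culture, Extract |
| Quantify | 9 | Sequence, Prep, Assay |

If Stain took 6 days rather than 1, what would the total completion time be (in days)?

The binding path is PCR→Sequence→Quantify = 3+5+9 = 17; finish at 17 days.
The longest path through Stain is only 8 days, so Stain has float 9.
The critical path is still PCR→Sequence→Quantify; finish is now 17 days.

17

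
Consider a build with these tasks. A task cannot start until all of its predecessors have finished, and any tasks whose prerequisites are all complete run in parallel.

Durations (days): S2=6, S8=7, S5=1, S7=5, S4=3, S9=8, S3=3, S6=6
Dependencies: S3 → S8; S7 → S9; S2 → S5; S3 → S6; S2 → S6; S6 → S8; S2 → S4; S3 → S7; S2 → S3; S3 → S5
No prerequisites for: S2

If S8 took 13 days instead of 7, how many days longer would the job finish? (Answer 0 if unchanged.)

Critical path before the change: S2→S3→S6→S8 = 6+3+6+7 = 22 giving 22 days.
S8 lies on that path, so at 13 days the path becomes 28 days.
That remains the longest chain; total 28 days.
Change in finish: 28 − 22 = +6 days.

6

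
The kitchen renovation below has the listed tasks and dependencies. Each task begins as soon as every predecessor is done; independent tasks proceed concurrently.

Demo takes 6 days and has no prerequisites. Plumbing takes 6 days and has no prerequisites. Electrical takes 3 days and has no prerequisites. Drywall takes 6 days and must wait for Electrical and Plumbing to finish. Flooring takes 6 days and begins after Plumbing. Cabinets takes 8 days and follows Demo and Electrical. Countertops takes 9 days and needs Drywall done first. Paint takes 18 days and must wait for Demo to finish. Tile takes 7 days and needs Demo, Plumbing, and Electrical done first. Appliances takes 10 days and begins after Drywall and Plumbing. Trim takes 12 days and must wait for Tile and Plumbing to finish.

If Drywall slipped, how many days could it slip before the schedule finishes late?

3

Demo→Tile→Trim = 6+7+12 = 25 sets the makespan at 25 days.
The longest chain containing Drywall totals 22 days.
So Drywall can slip 15 − 12 = 3 days.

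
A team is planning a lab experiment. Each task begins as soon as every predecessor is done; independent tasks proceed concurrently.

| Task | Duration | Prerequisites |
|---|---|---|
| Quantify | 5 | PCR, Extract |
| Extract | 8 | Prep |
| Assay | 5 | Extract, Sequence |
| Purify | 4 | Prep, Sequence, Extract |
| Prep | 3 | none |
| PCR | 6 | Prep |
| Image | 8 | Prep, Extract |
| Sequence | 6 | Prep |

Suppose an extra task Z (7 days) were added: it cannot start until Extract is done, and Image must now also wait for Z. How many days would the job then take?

Originally the job takes 19 days.
With Z inserted, Image now waits for max(Prep, Extract, Z).
New critical path: Prep→Extract→Z→Image = 3+8+7+8 = 26 ⇒ 26 days.

26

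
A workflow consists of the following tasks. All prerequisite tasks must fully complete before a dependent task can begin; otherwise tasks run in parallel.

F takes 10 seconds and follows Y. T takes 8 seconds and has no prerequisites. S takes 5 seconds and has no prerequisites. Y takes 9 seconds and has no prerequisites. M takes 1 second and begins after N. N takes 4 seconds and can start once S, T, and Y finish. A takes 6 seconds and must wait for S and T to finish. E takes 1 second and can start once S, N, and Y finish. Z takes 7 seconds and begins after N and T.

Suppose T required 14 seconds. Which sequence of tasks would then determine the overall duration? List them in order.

Critical path before the change: Y→N→Z = 9+4+7 = 20 giving 20 seconds.
T has 1 second of float (longest path through it is 19).
Now T→N→Z = 14+4+7 = 25 is longest, so the finish becomes 25 seconds.

T, N, Z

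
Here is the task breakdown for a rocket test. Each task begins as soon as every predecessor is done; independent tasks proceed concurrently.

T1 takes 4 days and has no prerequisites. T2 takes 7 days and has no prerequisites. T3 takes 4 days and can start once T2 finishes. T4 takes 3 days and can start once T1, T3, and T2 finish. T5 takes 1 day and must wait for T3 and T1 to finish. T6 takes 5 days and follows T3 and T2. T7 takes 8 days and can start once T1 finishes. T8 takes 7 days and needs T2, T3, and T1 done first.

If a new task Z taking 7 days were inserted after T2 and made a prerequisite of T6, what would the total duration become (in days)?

19

Originally the job takes 18 days.
With Z inserted, T6 now waits for max(T3, T2, Z).
New critical path: T2→Z→T6 = 7+7+5 = 19 ⇒ 19 days.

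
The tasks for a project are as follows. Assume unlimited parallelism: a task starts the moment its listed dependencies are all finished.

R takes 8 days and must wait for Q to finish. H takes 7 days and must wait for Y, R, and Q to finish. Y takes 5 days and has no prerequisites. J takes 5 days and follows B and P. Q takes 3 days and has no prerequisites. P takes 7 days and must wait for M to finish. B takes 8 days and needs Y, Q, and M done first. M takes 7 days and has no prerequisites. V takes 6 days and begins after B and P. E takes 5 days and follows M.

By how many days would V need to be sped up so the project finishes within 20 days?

Current finish: 21 days; target: 20.
V is on every critical path, so each day cut from V cuts the finish by one (this holds down to a finish of 20).
Need 21 − 20 = 1 day off V → V becomes 5 days, finish becomes 20.

1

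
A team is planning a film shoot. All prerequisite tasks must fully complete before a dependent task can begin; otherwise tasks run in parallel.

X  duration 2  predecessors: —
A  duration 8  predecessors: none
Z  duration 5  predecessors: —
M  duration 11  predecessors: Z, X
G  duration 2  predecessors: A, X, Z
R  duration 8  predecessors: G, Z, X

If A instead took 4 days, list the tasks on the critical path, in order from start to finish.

Z, M

Baseline: A→G→R = 8+2+8 = 18 → 18 days.
Since A is critical, the -4 change carries straight to that chain (now 14 days).
The binding chain switches to Z→M = 5+11 = 16; finish 16 days.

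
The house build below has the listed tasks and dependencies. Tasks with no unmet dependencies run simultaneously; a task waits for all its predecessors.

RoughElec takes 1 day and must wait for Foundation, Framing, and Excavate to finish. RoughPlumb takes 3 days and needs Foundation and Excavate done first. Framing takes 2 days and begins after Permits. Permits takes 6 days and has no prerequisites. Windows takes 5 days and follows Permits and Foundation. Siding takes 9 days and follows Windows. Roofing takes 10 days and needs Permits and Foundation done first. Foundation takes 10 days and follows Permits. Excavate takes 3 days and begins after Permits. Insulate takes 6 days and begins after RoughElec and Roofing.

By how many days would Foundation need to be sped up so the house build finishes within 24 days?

Current finish: 32 days; target: 24.
Foundation is on every critical path, so each day cut from Foundation cuts the finish by one (this holds down to a finish of 23).
Need 32 − 24 = 8 days off Foundation → Foundation becomes 2 days, finish becomes 24.

8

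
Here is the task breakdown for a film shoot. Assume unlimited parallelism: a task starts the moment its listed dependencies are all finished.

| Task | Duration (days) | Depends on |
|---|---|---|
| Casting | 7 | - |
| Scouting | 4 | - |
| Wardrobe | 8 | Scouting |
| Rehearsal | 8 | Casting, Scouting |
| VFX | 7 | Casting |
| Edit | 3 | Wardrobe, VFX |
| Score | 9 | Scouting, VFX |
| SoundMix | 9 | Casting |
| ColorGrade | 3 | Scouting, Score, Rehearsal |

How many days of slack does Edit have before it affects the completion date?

9

The longest chain is Casting→VFX→Score→ColorGrade = 7+7+9+3 = 26; overall finish 26 days.
The longest chain containing Edit totals 17 days.
Float = 26 − 17 = 9.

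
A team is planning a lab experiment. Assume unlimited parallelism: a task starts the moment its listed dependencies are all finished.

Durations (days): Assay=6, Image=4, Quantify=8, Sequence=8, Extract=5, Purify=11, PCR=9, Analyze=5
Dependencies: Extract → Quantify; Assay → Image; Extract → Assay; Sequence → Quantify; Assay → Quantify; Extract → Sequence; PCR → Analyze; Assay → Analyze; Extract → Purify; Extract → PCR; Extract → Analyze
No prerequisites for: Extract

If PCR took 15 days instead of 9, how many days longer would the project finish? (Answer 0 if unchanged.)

As given, the longest chain is Extract→Sequence→Quantify = 5+8+8 = 21, so the finish is 21 days.
PCR has 2 days of float (longest path through it is 19).
Now Extract→PCR→Analyze = 5+15+5 = 25 is longest, so the finish becomes 25 days.
Change in finish: 25 − 21 = +4 days.

4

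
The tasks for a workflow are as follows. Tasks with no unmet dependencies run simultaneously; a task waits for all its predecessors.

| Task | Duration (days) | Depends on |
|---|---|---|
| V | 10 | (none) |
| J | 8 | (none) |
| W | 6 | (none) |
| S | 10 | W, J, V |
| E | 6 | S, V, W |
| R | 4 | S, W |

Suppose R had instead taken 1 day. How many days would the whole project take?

26

Actual critical path: V→S→E = 10+10+6 = 26 ⇒ 26 days.
The longest path through R is only 24 days, so R has float 2.
The critical path is still V→S→E; finish is now 26 days.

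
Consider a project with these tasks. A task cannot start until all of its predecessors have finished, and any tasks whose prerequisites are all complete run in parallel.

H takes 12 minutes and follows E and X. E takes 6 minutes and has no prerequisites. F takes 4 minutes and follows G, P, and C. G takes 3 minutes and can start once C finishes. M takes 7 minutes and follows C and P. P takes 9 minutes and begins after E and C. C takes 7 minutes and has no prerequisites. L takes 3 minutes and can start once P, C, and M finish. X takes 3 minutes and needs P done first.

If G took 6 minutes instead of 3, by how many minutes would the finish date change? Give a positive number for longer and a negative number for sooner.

0

Actual critical path: C→P→X→H = 7+9+3+12 = 31 ⇒ 31 minutes.
G is off the critical path — its longest chain is 14 minutes, giving 17 of slack.
That remains the longest chain; total 31 minutes.
Change in finish: 31 − 31 = +0 minutes.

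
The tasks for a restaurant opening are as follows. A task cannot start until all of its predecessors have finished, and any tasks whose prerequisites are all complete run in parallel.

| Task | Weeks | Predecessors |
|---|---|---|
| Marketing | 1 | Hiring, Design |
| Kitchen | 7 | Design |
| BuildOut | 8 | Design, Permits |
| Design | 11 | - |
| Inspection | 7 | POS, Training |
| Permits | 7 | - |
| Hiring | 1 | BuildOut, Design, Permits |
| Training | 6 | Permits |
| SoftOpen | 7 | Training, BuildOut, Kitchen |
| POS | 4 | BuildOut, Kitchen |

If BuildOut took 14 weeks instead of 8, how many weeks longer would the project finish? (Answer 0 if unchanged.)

As given, the longest chain is Design→BuildOut→POS→Inspection = 11+8+4+7 = 30, so the finish is 30 weeks.
BuildOut is on the critical path; changing it to 14 makes that path 36 weeks.
No other chain overtakes it, so the finish is 36 weeks.
Change in finish: 36 − 30 = +6 weeks.

6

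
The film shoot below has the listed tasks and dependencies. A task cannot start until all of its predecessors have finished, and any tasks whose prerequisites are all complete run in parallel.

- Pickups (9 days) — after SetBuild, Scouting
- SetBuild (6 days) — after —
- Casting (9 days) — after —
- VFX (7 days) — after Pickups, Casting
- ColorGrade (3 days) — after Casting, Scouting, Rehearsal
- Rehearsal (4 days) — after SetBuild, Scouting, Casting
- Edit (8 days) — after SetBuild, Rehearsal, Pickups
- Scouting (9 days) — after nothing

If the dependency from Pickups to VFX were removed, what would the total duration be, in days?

26

Original critical path: Scouting→Pickups→Edit = 9+9+8 = 26 ⇒ 26 days.
Without Pickups→VFX, VFX's earliest start moves from 18 to 9.
The longest chain is now Scouting→Pickups→Edit = 9+9+8 = 26, so the plan takes 26 days.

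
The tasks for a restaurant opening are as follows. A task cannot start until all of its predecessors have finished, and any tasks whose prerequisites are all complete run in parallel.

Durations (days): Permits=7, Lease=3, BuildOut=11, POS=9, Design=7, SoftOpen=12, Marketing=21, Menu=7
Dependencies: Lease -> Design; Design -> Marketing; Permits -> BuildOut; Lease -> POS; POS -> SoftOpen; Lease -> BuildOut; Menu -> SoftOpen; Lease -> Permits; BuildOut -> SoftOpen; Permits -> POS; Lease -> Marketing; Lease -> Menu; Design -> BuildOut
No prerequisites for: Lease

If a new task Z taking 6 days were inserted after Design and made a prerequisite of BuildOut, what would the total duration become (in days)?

Originally the restaurant opening takes 33 days.
With Z inserted, BuildOut now waits for max(Lease, Permits, Design, Z).
New critical path: Lease→Design→Z→BuildOut→SoftOpen = 3+7+6+11+12 = 39 ⇒ 39 days.

39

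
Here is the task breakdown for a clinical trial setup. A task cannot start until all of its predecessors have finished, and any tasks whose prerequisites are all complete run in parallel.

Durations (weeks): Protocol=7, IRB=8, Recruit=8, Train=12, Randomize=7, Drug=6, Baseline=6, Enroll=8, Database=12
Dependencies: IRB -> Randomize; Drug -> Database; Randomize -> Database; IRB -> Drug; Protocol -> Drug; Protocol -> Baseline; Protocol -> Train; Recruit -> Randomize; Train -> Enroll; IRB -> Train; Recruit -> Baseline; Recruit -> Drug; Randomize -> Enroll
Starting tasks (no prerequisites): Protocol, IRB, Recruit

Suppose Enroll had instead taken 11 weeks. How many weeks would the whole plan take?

Actual critical path: IRB→Train→Enroll = 8+12+8 = 28 ⇒ 28 weeks.
Since Enroll is critical, the +3 change carries straight to that chain (now 31 weeks).
That remains the longest chain; total 31 weeks.

31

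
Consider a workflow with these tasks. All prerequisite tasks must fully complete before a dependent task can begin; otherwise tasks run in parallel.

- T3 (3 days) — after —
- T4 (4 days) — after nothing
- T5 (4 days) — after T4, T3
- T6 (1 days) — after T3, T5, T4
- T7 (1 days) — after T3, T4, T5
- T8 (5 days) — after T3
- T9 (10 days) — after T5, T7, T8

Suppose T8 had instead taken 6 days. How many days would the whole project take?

19

Critical path before the change: T4→T5→T7→T9 = 4+4+1+10 = 19 giving 19 days.
T8 has 1 day of float (longest path through it is 18).
The binding chain switches to T3→T8→T9 = 3+6+10 = 19; finish 19 days.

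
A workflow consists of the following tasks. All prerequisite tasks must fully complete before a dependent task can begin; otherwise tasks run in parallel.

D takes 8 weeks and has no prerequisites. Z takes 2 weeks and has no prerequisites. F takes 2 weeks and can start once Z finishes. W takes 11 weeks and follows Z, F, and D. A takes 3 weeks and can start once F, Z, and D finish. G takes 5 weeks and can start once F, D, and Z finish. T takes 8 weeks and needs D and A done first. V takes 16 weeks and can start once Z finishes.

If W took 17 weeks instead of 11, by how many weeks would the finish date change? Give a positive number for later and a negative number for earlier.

6

Critical path before the change: D→W = 8+11 = 19 giving 19 weeks.
Since W is critical, the +6 change carries straight to that chain (now 25 weeks).
No other chain overtakes it, so the finish is 25 weeks.
Change in finish: 25 − 19 = +6 weeks.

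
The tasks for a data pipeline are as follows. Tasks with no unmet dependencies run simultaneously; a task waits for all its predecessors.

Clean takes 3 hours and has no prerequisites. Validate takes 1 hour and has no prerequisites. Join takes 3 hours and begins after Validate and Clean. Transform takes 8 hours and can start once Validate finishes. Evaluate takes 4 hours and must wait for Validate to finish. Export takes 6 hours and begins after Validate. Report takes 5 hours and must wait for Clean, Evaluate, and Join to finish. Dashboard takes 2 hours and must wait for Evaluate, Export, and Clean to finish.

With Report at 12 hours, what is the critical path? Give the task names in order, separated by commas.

As given, the longest chain is Clean→Join→Report = 3+3+5 = 11, so the finish is 11 hours.
Since Report is critical, the +7 change carries straight to that chain (now 18 hours).
That remains the longest chain; total 18 hours.

Clean, Join, Report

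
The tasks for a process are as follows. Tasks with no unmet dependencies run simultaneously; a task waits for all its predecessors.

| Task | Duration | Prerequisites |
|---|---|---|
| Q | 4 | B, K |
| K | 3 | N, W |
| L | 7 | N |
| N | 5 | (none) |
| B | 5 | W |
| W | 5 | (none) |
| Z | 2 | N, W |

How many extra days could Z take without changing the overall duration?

W→B→Q = 5+5+4 = 14 sets the makespan at 14 days.
The longest chain containing Z totals 7 days.
Float = 14 − 7 = 7.

7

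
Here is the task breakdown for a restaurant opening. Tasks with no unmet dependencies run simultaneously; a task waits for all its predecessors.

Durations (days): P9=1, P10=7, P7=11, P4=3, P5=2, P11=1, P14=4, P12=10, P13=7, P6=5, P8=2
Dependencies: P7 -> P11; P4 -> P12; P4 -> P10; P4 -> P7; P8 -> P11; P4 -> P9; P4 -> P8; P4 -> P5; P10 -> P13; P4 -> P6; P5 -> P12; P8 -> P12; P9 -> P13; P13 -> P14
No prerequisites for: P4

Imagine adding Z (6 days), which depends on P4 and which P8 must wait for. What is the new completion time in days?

21

Originally the job takes 21 days.
With Z inserted, P8 now waits for max(P4, Z).
New critical path: P4→Z→P8→P12 = 3+6+2+10 = 21 ⇒ 21 days.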